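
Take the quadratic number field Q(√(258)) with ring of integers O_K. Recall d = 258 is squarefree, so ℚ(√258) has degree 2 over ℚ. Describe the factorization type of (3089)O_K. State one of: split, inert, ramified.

258 mod 4 = 2, hence disc K = 4·258 = 1032 and O_K = ℤ[√258].
disc(K) = 1032 is not divisible by 3089; 3089 is unramified.
Compute (258/3089) via Euler: 258^((3089-1)/2) mod 3089 = 3088, so (258/3089) = -1.
Legendre symbol -1 ⇒ 3089 is inert.

remains prime (inert)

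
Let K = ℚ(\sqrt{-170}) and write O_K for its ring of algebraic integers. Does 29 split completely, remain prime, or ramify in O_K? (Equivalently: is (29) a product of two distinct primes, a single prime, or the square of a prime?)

split

d = -170 ≡ 2 (mod 4), so O_K = ℤ[√-170] and disc(K) = 4d = -680.
disc(K) = -680 is not divisible by 29; 29 is unramified.
Legendre symbol by Euler's criterion: (-170/29) ≡ (-170)^14 ≡ 1 (mod 29), i.e. (-170/29) = 1.
Legendre symbol 1 ⇒ 29 is split.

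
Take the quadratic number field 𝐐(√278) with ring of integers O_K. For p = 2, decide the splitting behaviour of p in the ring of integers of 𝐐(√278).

d = 278 ≡ 2 (mod 4), so O_K = ℤ[√278] and disc(K) = 4d = 1112.
disc(K) = 1112 = 2·556, so p = 2 is ramified.

ramified — (2) = 𝔭²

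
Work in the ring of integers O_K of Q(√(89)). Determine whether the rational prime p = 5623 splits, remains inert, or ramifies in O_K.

89 mod 4 = 1, hence disc K = 89 and O_K = ℤ[(1+√89)/2].
5623 ∤ 89, so 5623 is unramified.
Euler's criterion: 89^2811 mod 5623 = 1. Thus (89|5623) = 1.
(89/5623) = 1, so 5623 splits.

5623 splits in O_K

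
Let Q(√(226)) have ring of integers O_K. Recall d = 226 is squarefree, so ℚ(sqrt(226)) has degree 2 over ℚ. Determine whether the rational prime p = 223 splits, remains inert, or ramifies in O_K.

d = 226 ≡ 2 (mod 4), so O_K = ℤ[√226] and disc(K) = 4d = 904.
223 ∤ 904, so 223 is unramified.
Euler's criterion: 226^111 mod 223 = 222. Thus (226|223) = -1.
(226/223) = -1, so 223 is inert.

p is inert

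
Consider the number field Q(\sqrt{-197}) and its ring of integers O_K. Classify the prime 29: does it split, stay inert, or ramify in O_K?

Since -197 ≢ 1 mod 4, the ring of integers is ℤ[√-197] with discriminant 4·(-197) = -788.
29 ∤ -788, so 29 is unramified.
Euler's criterion: (-197)^14 mod 29 = 1. Thus (-197|29) = 1.
(-197/29) = 1, so 29 splits.

split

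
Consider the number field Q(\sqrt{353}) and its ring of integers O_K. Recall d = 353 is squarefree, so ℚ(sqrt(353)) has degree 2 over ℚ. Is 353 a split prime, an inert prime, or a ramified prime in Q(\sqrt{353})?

Since 353 ≡ 1 mod 4, the ring of integers is ℤ[(1+√353)/2] with discriminant 353.
disc(K) = 353 = 353·1, so p = 353 is ramified.

ramified — (353) = 𝔭²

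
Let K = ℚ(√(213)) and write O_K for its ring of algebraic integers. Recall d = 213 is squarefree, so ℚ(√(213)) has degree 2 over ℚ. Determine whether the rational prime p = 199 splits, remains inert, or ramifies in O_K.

p splits

d = 213 ≡ 1 (mod 4), so O_K = ℤ[(1+√213)/2] and disc(K) = d = 213.
Since gcd(199, 213) = 1 the prime 199 does not ramify.
Legendre symbol by Euler's criterion: (213/199) ≡ 213^99 ≡ 1 (mod 199), i.e. (213/199) = 1.
d is a quadratic residue mod p, hence 199 splits in O_K.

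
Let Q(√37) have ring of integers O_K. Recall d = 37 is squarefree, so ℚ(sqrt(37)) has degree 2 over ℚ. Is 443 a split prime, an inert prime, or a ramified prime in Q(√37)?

443 splits in O_K

37 mod 4 = 1, hence disc K = 37 and O_K = ℤ[(1+√37)/2].
disc(K) = 37 is not divisible by 443; 443 is unramified.
Legendre symbol by Euler's criterion: (37/443) ≡ 37^221 ≡ 1 (mod 443), i.e. (37/443) = 1.
(37/443) = 1, so 443 splits.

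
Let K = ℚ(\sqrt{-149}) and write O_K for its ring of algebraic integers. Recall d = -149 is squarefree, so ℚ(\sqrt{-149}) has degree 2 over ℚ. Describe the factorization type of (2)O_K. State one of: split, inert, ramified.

2 is ramified

d = -149 ≡ 3 (mod 4), so O_K = ℤ[√-149] and disc(K) = 4d = -596.
2 divides disc(K) = -596, so 2 ramifies.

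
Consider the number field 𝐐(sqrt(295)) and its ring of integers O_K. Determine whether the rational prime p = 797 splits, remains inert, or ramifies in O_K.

d = 295 ≡ 3 (mod 4), so O_K = ℤ[√295] and disc(K) = 4d = 1180.
797 ∤ 1180, so 797 is unramified.
Compute (295/797) via Euler: 295^((797-1)/2) mod 797 = 1, so (295/797) = 1.
(295/797) = 1, so 797 splits.

797 splits in O_K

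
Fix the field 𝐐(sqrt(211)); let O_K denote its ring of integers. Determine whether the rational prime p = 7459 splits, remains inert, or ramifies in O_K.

Since 211 ≢ 1 mod 4, the ring of integers is ℤ[√211] with discriminant 4·211 = 844.
disc(K) = 844 is not divisible by 7459; 7459 is unramified.
Compute (211/7459) via Euler: 211^((7459-1)/2) mod 7459 = 1, so (211/7459) = 1.
(211/7459) = 1, so 7459 splits.

splits completely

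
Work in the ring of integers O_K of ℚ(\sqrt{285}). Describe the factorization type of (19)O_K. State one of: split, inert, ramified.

p ramifies

Since 285 ≡ 1 mod 4, the ring of integers is ℤ[(1+√285)/2] with discriminant 285.
Ramification test: 19 | 285. The prime 19 ramifies in K.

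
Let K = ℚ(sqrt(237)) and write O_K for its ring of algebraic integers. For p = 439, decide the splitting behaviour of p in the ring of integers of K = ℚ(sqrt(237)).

d = 237 ≡ 1 (mod 4), so O_K = ℤ[(1+√237)/2] and disc(K) = d = 237.
Since gcd(439, 237) = 1 the prime 439 does not ramify.
Legendre symbol by Euler's criterion: (237/439) ≡ 237^219 ≡ 1 (mod 439), i.e. (237/439) = 1.
(237/439) = 1, so 439 splits.

p splits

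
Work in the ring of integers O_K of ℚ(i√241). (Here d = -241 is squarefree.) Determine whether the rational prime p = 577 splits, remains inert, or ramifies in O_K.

inert — (577) stays prime in O_K

d = -241 ≡ 3 (mod 4), so O_K = ℤ[√-241] and disc(K) = 4d = -964.
disc(K) = -964 is not divisible by 577; 577 is unramified.
Compute (-241/577) via Euler: 336^((577-1)/2) mod 577 = 576, so (-241/577) = -1.
Legendre symbol -1 ⇒ 577 is inert.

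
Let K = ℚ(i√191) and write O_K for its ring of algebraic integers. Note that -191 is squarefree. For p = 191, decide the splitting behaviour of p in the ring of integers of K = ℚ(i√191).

d = -191 ≡ 1 (mod 4), so O_K = ℤ[(1+√-191)/2] and disc(K) = d = -191.
Ramification test: 191 | -191. The prime 191 ramifies in K.

p ramifies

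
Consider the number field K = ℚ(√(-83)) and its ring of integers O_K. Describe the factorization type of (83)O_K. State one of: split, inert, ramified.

83 is ramified

Since -83 ≡ 1 mod 4, the ring of integers is ℤ[(1+√-83)/2] with discriminant -83.
Ramification test: 83 | -83. The prime 83 ramifies in K.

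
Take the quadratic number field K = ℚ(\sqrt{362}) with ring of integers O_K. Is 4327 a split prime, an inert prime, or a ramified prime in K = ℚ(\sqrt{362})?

p is inert

d = 362 ≡ 2 (mod 4), so O_K = ℤ[√362] and disc(K) = 4d = 1448.
Since gcd(4327, 1448) = 1 the prime 4327 does not ramify.
(362/4327) = 362^2163 mod 4327 = 4326, giving Legendre symbol -1.
(362/4327) = -1, so 4327 is inert.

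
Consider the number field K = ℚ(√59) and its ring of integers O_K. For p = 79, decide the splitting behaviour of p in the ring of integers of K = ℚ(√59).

79 remains inert

59 mod 4 = 3, hence disc K = 4·59 = 236 and O_K = ℤ[√59].
Since gcd(79, 236) = 1 the prime 79 does not ramify.
Compute (59/79) via Euler: 59^((79-1)/2) mod 79 = 78, so (59/79) = -1.
d is a non-residue mod p, hence 79 remains inert in O_K.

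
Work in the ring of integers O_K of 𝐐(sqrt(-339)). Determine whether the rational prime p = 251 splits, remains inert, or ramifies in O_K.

remains prime (inert)

-339 mod 4 = 1, hence disc K = -339 and O_K = ℤ[(1+√-339)/2].
251 ∤ -339, so 251 is unramified.
Legendre symbol by Euler's criterion: (-339/251) ≡ (-339)^125 ≡ 250 (mod 251), i.e. (-339/251) = -1.
Legendre symbol -1 ⇒ 251 is inert.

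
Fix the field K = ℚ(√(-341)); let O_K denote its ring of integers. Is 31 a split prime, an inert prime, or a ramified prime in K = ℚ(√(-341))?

ramified

d = -341 ≡ 3 (mod 4), so O_K = ℤ[√-341] and disc(K) = 4d = -1364.
Ramification test: 31 | -1364. The prime 31 ramifies in K.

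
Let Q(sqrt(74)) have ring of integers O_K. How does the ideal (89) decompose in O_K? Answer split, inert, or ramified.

inert — (89) stays prime in O_K

d = 74 ≡ 2 (mod 4), so O_K = ℤ[√74] and disc(K) = 4d = 296.
89 ∤ 296, so 89 is unramified.
Euler's criterion: 74^44 mod 89 = 88. Thus (74|89) = -1.
d is a non-residue mod p, hence 89 remains inert in O_K.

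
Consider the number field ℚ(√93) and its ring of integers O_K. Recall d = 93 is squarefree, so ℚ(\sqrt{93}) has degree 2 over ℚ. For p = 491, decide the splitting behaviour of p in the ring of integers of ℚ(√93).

Since 93 ≡ 1 mod 4, the ring of integers is ℤ[(1+√93)/2] with discriminant 93.
disc(K) = 93 is not divisible by 491; 491 is unramified.
Compute (93/491) via Euler: 93^((491-1)/2) mod 491 = 1, so (93/491) = 1.
Legendre symbol 1 ⇒ 491 is split.

split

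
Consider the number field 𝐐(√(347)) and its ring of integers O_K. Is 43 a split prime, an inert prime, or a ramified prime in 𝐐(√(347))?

347 mod 4 = 3, hence disc K = 4·347 = 1388 and O_K = ℤ[√347].
43 ∤ 1388, so 43 is unramified.
Euler's criterion: 347^21 mod 43 = 42. Thus (347|43) = -1.
Legendre symbol -1 ⇒ 43 is inert.

inert — (43) stays prime in O_K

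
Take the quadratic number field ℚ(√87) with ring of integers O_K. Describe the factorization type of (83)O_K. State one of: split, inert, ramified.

83 splits in O_K

d = 87 ≡ 3 (mod 4), so O_K = ℤ[√87] and disc(K) = 4d = 348.
Since gcd(83, 348) = 1 the prime 83 does not ramify.
Euler's criterion: 87^41 mod 83 = 1. Thus (87|83) = 1.
d is a quadratic residue mod p, hence 83 splits in O_K.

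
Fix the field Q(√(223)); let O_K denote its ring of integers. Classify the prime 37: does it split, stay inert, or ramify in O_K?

d = 223 ≡ 3 (mod 4), so O_K = ℤ[√223] and disc(K) = 4d = 892.
disc(K) = 892 is not divisible by 37; 37 is unramified.
Euler's criterion: 223^18 mod 37 = 1. Thus (223|37) = 1.
(223/37) = 1, so 37 splits.

37 splits in O_K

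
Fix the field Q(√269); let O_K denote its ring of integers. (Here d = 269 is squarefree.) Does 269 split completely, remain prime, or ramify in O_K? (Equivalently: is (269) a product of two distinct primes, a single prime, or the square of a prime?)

Since 269 ≡ 1 mod 4, the ring of integers is ℤ[(1+√269)/2] with discriminant 269.
269 divides disc(K) = 269, so 269 ramifies.

ramified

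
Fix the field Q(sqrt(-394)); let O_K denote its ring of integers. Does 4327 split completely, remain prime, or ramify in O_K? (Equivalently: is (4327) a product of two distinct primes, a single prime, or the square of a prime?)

p is inert

d = -394 ≡ 2 (mod 4), so O_K = ℤ[√-394] and disc(K) = 4d = -1576.
disc(K) = -1576 is not divisible by 4327; 4327 is unramified.
Euler's criterion: (-394)^2163 mod 4327 = 4326. Thus (-394|4327) = -1.
Legendre symbol -1 ⇒ 4327 is inert.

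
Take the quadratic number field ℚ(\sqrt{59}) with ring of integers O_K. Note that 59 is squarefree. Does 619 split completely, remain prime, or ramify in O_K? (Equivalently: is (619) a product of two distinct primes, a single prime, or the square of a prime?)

inert — (619) stays prime in O_K

Since 59 ≢ 1 mod 4, the ring of integers is ℤ[√59] with discriminant 4·59 = 236.
disc(K) = 236 is not divisible by 619; 619 is unramified.
Euler's criterion: 59^309 mod 619 = 618. Thus (59|619) = -1.
(59/619) = -1, so 619 is inert.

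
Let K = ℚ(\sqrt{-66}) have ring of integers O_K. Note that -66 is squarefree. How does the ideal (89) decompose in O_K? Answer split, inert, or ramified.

inert — (89) stays prime in O_K

Since -66 ≢ 1 mod 4, the ring of integers is ℤ[√-66] with discriminant 4·(-66) = -264.
disc(K) = -264 is not divisible by 89; 89 is unramified.
Euler's criterion: (-66)^44 mod 89 = 88. Thus (-66|89) = -1.
Legendre symbol -1 ⇒ 89 is inert.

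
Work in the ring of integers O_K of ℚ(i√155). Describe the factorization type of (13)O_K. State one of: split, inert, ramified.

split

-155 mod 4 = 1, hence disc K = -155 and O_K = ℤ[(1+√-155)/2].
disc(K) = -155 is not divisible by 13; 13 is unramified.
(-155/13) = 1^6 mod 13 = 1, giving Legendre symbol 1.
d is a quadratic residue mod p, hence 13 splits in O_K.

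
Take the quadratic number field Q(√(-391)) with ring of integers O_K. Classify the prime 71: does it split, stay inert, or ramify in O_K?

71 remains inert

-391 mod 4 = 1, hence disc K = -391 and O_K = ℤ[(1+√-391)/2].
disc(K) = -391 is not divisible by 71; 71 is unramified.
Euler's criterion: (-391)^35 mod 71 = 70. Thus (-391|71) = -1.
(-391/71) = -1, so 71 is inert.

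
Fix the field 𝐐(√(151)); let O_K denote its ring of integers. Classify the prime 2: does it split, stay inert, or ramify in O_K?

151 mod 4 = 3, hence disc K = 4·151 = 604 and O_K = ℤ[√151].
disc(K) = 604 = 2·302, so p = 2 is ramified.

ramified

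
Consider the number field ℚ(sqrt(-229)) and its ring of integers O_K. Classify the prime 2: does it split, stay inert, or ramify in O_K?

ramified — (2) = 𝔭²

Since -229 ≢ 1 mod 4, the ring of integers is ℤ[√-229] with discriminant 4·(-229) = -916.
disc(K) = -916 = 2·(-458), so p = 2 is ramified.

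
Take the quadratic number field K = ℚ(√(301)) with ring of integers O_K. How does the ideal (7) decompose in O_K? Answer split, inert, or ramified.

7 is ramified

301 mod 4 = 1, hence disc K = 301 and O_K = ℤ[(1+√301)/2].
disc(K) = 301 = 7·43, so p = 7 is ramified.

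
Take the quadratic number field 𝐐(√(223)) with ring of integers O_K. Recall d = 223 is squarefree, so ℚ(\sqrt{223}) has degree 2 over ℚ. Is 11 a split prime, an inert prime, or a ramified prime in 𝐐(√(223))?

p splits

223 mod 4 = 3, hence disc K = 4·223 = 892 and O_K = ℤ[√223].
11 ∤ 892, so 11 is unramified.
(223/11) = 3^5 mod 11 = 1, giving Legendre symbol 1.
d is a quadratic residue mod p, hence 11 splits in O_K.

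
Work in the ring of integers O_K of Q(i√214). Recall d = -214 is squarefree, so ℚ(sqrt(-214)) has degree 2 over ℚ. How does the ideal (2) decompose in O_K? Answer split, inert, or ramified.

ramifies in O_K

Since -214 ≢ 1 mod 4, the ring of integers is ℤ[√-214] with discriminant 4·(-214) = -856.
2 divides disc(K) = -856, so 2 ramifies.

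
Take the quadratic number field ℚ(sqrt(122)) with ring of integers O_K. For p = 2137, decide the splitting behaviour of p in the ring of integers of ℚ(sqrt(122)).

inert

122 mod 4 = 2, hence disc K = 4·122 = 488 and O_K = ℤ[√122].
disc(K) = 488 is not divisible by 2137; 2137 is unramified.
Compute (122/2137) via Euler: 122^((2137-1)/2) mod 2137 = 2136, so (122/2137) = -1.
Legendre symbol -1 ⇒ 2137 is inert.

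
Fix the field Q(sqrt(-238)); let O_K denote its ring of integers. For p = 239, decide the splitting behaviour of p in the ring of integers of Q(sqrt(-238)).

Since -238 ≢ 1 mod 4, the ring of integers is ℤ[√-238] with discriminant 4·(-238) = -952.
239 ∤ -952, so 239 is unramified.
Legendre symbol by Euler's criterion: (-238/239) ≡ (-238)^119 ≡ 1 (mod 239), i.e. (-238/239) = 1.
d is a quadratic residue mod p, hence 239 splits in O_K.

split — (239) = 𝔭₁𝔭₂ with 𝔭₁ ≠ 𝔭₂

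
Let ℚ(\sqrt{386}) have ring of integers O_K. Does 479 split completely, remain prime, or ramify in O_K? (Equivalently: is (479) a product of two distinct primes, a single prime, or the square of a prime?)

386 mod 4 = 2, hence disc K = 4·386 = 1544 and O_K = ℤ[√386].
Since gcd(479, 1544) = 1 the prime 479 does not ramify.
Legendre symbol by Euler's criterion: (386/479) ≡ 386^239 ≡ 1 (mod 479), i.e. (386/479) = 1.
d is a quadratic residue mod p, hence 479 splits in O_K.

479 splits in O_K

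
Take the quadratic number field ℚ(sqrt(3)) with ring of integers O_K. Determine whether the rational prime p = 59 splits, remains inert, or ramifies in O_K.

p splits

Since 3 ≢ 1 mod 4, the ring of integers is ℤ[√3] with discriminant 4·3 = 12.
Since gcd(59, 12) = 1 the prime 59 does not ramify.
Legendre symbol by Euler's criterion: (3/59) ≡ 3^29 ≡ 1 (mod 59), i.e. (3/59) = 1.
(3/59) = 1, so 59 splits.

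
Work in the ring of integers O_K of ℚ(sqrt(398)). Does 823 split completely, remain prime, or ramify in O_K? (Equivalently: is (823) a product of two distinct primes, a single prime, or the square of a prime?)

split

398 mod 4 = 2, hence disc K = 4·398 = 1592 and O_K = ℤ[√398].
disc(K) = 1592 is not divisible by 823; 823 is unramified.
Legendre symbol by Euler's criterion: (398/823) ≡ 398^411 ≡ 1 (mod 823), i.e. (398/823) = 1.
d is a quadratic residue mod p, hence 823 splits in O_K.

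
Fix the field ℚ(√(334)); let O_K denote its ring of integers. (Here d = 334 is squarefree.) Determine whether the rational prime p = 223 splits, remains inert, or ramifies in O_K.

remains prime (inert)

334 mod 4 = 2, hence disc K = 4·334 = 1336 and O_K = ℤ[√334].
223 ∤ 1336, so 223 is unramified.
Euler's criterion: 334^111 mod 223 = 222. Thus (334|223) = -1.
Legendre symbol -1 ⇒ 223 is inert.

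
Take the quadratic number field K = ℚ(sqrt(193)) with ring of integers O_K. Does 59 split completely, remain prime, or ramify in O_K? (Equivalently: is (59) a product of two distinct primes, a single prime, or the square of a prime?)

Since 193 ≡ 1 mod 4, the ring of integers is ℤ[(1+√193)/2] with discriminant 193.
disc(K) = 193 is not divisible by 59; 59 is unramified.
(193/59) = 16^29 mod 59 = 1, giving Legendre symbol 1.
d is a quadratic residue mod p, hence 59 splits in O_K.

59 splits in O_K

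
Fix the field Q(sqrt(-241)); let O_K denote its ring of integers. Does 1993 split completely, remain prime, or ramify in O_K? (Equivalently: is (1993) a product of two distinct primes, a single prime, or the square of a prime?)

p is inert

Since -241 ≢ 1 mod 4, the ring of integers is ℤ[√-241] with discriminant 4·(-241) = -964.
1993 ∤ -964, so 1993 is unramified.
Legendre symbol by Euler's criterion: (-241/1993) ≡ (-241)^996 ≡ 1992 (mod 1993), i.e. (-241/1993) = -1.
d is a non-residue mod p, hence 1993 remains inert in O_K.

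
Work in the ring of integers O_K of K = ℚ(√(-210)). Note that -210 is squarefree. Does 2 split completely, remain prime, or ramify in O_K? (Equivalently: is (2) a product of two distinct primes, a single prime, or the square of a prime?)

-210 mod 4 = 2, hence disc K = 4·(-210) = -840 and O_K = ℤ[√-210].
2 divides disc(K) = -840, so 2 ramifies.

2 is ramified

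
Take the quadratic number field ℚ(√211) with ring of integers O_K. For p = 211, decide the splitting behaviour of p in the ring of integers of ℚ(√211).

Since 211 ≢ 1 mod 4, the ring of integers is ℤ[√211] with discriminant 4·211 = 844.
Ramification test: 211 | 844. The prime 211 ramifies in K.

ramified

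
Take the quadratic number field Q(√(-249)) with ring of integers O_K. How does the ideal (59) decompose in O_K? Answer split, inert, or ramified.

-249 mod 4 = 3, hence disc K = 4·(-249) = -996 and O_K = ℤ[√-249].
Since gcd(59, -996) = 1 the prime 59 does not ramify.
Legendre symbol by Euler's criterion: (-249/59) ≡ (-249)^29 ≡ 1 (mod 59), i.e. (-249/59) = 1.
(-249/59) = 1, so 59 splits.

split — (59) = 𝔭₁𝔭₂ with 𝔭₁ ≠ 𝔭₂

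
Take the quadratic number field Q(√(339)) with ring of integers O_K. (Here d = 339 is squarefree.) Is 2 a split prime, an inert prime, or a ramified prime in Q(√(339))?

ramified — (2) = 𝔭²

d = 339 ≡ 3 (mod 4), so O_K = ℤ[√339] and disc(K) = 4d = 1356.
disc(K) = 1356 = 2·678, so p = 2 is ramified.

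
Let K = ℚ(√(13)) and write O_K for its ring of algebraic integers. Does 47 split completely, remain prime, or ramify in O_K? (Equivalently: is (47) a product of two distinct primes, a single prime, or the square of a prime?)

Since 13 ≡ 1 mod 4, the ring of integers is ℤ[(1+√13)/2] with discriminant 13.
disc(K) = 13 is not divisible by 47; 47 is unramified.
Legendre symbol by Euler's criterion: (13/47) ≡ 13^23 ≡ 46 (mod 47), i.e. (13/47) = -1.
d is a non-residue mod p, hence 47 remains inert in O_K.

inert — (47) stays prime in O_K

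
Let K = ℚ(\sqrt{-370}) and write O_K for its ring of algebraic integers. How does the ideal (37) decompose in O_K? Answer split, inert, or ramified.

p ramifies

d = -370 ≡ 2 (mod 4), so O_K = ℤ[√-370] and disc(K) = 4d = -1480.
disc(K) = -1480 = 37·(-40), so p = 37 is ramified.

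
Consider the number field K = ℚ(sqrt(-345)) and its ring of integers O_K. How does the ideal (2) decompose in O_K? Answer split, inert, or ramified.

-345 mod 4 = 3, hence disc K = 4·(-345) = -1380 and O_K = ℤ[√-345].
2 divides disc(K) = -1380, so 2 ramifies.

p ramifies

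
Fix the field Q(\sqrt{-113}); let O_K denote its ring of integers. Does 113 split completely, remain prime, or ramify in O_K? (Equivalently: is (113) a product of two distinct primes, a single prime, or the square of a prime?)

d = -113 ≡ 3 (mod 4), so O_K = ℤ[√-113] and disc(K) = 4d = -452.
113 divides disc(K) = -452, so 113 ramifies.

113 is ramified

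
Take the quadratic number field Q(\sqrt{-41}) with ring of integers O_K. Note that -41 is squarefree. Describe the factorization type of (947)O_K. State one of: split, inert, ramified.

remains prime (inert)

Since -41 ≢ 1 mod 4, the ring of integers is ℤ[√-41] with discriminant 4·(-41) = -164.
Since gcd(947, -164) = 1 the prime 947 does not ramify.
Compute (-41/947) via Euler: 906^((947-1)/2) mod 947 = 946, so (-41/947) = -1.
d is a non-residue mod p, hence 947 remains inert in O_K.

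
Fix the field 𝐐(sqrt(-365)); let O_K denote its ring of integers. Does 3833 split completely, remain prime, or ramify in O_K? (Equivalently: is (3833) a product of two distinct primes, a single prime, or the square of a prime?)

Since -365 ≢ 1 mod 4, the ring of integers is ℤ[√-365] with discriminant 4·(-365) = -1460.
disc(K) = -1460 is not divisible by 3833; 3833 is unramified.
Euler's criterion: (-365)^1916 mod 3833 = 3832. Thus (-365|3833) = -1.
Legendre symbol -1 ⇒ 3833 is inert.

3833 remains inert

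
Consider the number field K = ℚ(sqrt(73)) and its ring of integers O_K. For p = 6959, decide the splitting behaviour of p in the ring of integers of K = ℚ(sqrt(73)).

split — (6959) = 𝔭₁𝔭₂ with 𝔭₁ ≠ 𝔭₂

73 mod 4 = 1, hence disc K = 73 and O_K = ℤ[(1+√73)/2].
6959 ∤ 73, so 6959 is unramified.
Euler's criterion: 73^3479 mod 6959 = 1. Thus (73|6959) = 1.
Legendre symbol 1 ⇒ 6959 is split.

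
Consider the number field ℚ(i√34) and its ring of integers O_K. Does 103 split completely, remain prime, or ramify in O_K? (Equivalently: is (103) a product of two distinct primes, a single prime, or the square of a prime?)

p is inert

d = -34 ≡ 2 (mod 4), so O_K = ℤ[√-34] and disc(K) = 4d = -136.
Since gcd(103, -136) = 1 the prime 103 does not ramify.
Compute (-34/103) via Euler: 69^((103-1)/2) mod 103 = 102, so (-34/103) = -1.
Legendre symbol -1 ⇒ 103 is inert.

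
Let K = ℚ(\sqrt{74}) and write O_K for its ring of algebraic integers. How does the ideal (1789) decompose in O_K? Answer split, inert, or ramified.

d = 74 ≡ 2 (mod 4), so O_K = ℤ[√74] and disc(K) = 4d = 296.
1789 ∤ 296, so 1789 is unramified.
Legendre symbol by Euler's criterion: (74/1789) ≡ 74^894 ≡ 1 (mod 1789), i.e. (74/1789) = 1.
(74/1789) = 1, so 1789 splits.

split — (1789) = 𝔭₁𝔭₂ with 𝔭₁ ≠ 𝔭₂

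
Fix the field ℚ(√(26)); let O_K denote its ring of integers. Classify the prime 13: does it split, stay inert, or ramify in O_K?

d = 26 ≡ 2 (mod 4), so O_K = ℤ[√26] and disc(K) = 4d = 104.
13 divides disc(K) = 104, so 13 ramifies.

ramifies in O_K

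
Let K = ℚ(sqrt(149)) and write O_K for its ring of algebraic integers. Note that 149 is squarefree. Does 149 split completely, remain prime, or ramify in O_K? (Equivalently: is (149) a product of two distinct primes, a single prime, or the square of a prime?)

ramifies in O_K

d = 149 ≡ 1 (mod 4), so O_K = ℤ[(1+√149)/2] and disc(K) = d = 149.
Ramification test: 149 | 149. The prime 149 ramifies in K.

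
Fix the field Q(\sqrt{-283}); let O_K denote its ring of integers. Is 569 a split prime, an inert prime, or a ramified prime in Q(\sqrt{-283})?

-283 mod 4 = 1, hence disc K = -283 and O_K = ℤ[(1+√-283)/2].
disc(K) = -283 is not divisible by 569; 569 is unramified.
(-283/569) = 286^284 mod 569 = 568, giving Legendre symbol -1.
d is a non-residue mod p, hence 569 remains inert in O_K.

inert — (569) stays prime in O_K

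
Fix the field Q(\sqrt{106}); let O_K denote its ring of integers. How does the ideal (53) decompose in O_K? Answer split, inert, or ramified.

ramifies in O_K

Since 106 ≢ 1 mod 4, the ring of integers is ℤ[√106] with discriminant 4·106 = 424.
disc(K) = 424 = 53·8, so p = 53 is ramified.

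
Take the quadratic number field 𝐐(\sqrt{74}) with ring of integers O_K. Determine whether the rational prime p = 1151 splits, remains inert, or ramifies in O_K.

Since 74 ≢ 1 mod 4, the ring of integers is ℤ[√74] with discriminant 4·74 = 296.
disc(K) = 296 is not divisible by 1151; 1151 is unramified.
Euler's criterion: 74^575 mod 1151 = 1. Thus (74|1151) = 1.
d is a quadratic residue mod p, hence 1151 splits in O_K.

split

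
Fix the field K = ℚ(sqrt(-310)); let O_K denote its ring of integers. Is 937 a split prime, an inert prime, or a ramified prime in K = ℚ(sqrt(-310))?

d = -310 ≡ 2 (mod 4), so O_K = ℤ[√-310] and disc(K) = 4d = -1240.
937 ∤ -1240, so 937 is unramified.
Compute (-310/937) via Euler: 627^((937-1)/2) mod 937 = 936, so (-310/937) = -1.
(-310/937) = -1, so 937 is inert.

937 remains inert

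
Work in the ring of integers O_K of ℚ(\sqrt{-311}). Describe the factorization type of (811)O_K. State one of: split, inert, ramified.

p splits

d = -311 ≡ 1 (mod 4), so O_K = ℤ[(1+√-311)/2] and disc(K) = d = -311.
Since gcd(811, -311) = 1 the prime 811 does not ramify.
(-311/811) = 500^405 mod 811 = 1, giving Legendre symbol 1.
Legendre symbol 1 ⇒ 811 is split.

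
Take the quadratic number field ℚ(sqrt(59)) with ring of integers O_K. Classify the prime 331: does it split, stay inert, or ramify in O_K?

remains prime (inert)

59 mod 4 = 3, hence disc K = 4·59 = 236 and O_K = ℤ[√59].
331 ∤ 236, so 331 is unramified.
(59/331) = 59^165 mod 331 = 330, giving Legendre symbol -1.
d is a non-residue mod p, hence 331 remains inert in O_K.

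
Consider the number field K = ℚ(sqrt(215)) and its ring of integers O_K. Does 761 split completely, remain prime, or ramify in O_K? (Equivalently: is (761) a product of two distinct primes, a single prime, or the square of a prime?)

761 remains inert

d = 215 ≡ 3 (mod 4), so O_K = ℤ[√215] and disc(K) = 4d = 860.
disc(K) = 860 is not divisible by 761; 761 is unramified.
(215/761) = 215^380 mod 761 = 760, giving Legendre symbol -1.
(215/761) = -1, so 761 is inert.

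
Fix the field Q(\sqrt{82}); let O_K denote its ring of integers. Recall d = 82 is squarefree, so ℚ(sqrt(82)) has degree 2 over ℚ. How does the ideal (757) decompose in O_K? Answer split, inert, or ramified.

d = 82 ≡ 2 (mod 4), so O_K = ℤ[√82] and disc(K) = 4d = 328.
disc(K) = 328 is not divisible by 757; 757 is unramified.
Legendre symbol by Euler's criterion: (82/757) ≡ 82^378 ≡ 1 (mod 757), i.e. (82/757) = 1.
d is a quadratic residue mod p, hence 757 splits in O_K.

splits completely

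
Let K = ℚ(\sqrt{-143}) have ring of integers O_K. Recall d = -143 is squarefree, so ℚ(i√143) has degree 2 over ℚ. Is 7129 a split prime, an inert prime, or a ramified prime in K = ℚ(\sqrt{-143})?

d = -143 ≡ 1 (mod 4), so O_K = ℤ[(1+√-143)/2] and disc(K) = d = -143.
7129 ∤ -143, so 7129 is unramified.
Legendre symbol by Euler's criterion: (-143/7129) ≡ (-143)^3564 ≡ 7128 (mod 7129), i.e. (-143/7129) = -1.
Legendre symbol -1 ⇒ 7129 is inert.

p is inert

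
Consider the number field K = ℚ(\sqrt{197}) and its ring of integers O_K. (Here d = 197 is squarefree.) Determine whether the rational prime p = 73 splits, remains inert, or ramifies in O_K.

inert

d = 197 ≡ 1 (mod 4), so O_K = ℤ[(1+√197)/2] and disc(K) = d = 197.
73 ∤ 197, so 73 is unramified.
Euler's criterion: 197^36 mod 73 = 72. Thus (197|73) = -1.
(197/73) = -1, so 73 is inert.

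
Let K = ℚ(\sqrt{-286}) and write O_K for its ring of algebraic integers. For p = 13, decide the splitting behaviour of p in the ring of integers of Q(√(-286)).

d = -286 ≡ 2 (mod 4), so O_K = ℤ[√-286] and disc(K) = 4d = -1144.
disc(K) = -1144 = 13·(-88), so p = 13 is ramified.

p ramifies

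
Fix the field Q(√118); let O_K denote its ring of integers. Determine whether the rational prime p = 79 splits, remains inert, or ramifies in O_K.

79 remains inert

d = 118 ≡ 2 (mod 4), so O_K = ℤ[√118] and disc(K) = 4d = 472.
disc(K) = 472 is not divisible by 79; 79 is unramified.
Legendre symbol by Euler's criterion: (118/79) ≡ 118^39 ≡ 78 (mod 79), i.e. (118/79) = -1.
d is a non-residue mod p, hence 79 remains inert in O_K.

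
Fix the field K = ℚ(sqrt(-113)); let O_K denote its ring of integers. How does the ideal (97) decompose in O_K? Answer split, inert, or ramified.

split — (97) = 𝔭₁𝔭₂ with 𝔭₁ ≠ 𝔭₂

d = -113 ≡ 3 (mod 4), so O_K = ℤ[√-113] and disc(K) = 4d = -452.
Since gcd(97, -452) = 1 the prime 97 does not ramify.
Legendre symbol by Euler's criterion: (-113/97) ≡ (-113)^48 ≡ 1 (mod 97), i.e. (-113/97) = 1.
d is a quadratic residue mod p, hence 97 splits in O_K.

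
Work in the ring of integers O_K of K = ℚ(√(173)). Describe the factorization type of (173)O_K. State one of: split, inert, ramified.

Since 173 ≡ 1 mod 4, the ring of integers is ℤ[(1+√173)/2] with discriminant 173.
disc(K) = 173 = 173·1, so p = 173 is ramified.

ramified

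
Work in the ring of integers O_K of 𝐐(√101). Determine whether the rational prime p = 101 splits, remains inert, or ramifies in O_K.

d = 101 ≡ 1 (mod 4), so O_K = ℤ[(1+√101)/2] and disc(K) = d = 101.
disc(K) = 101 = 101·1, so p = 101 is ramified.

ramified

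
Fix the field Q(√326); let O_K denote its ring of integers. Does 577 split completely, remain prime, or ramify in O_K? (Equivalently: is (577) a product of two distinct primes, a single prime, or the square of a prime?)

Since 326 ≢ 1 mod 4, the ring of integers is ℤ[√326] with discriminant 4·326 = 1304.
577 ∤ 1304, so 577 is unramified.
(326/577) = 326^288 mod 577 = 1, giving Legendre symbol 1.
Legendre symbol 1 ⇒ 577 is split.

577 splits in O_K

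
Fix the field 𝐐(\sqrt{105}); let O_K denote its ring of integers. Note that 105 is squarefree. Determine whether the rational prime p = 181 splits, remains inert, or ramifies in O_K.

Since 105 ≡ 1 mod 4, the ring of integers is ℤ[(1+√105)/2] with discriminant 105.
181 ∤ 105, so 181 is unramified.
(105/181) = 105^90 mod 181 = 180, giving Legendre symbol -1.
Legendre symbol -1 ⇒ 181 is inert.

inert — (181) stays prime in O_K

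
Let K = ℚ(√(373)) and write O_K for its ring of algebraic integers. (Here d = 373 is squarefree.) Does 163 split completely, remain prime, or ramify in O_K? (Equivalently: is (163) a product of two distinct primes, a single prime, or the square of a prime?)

split

Since 373 ≡ 1 mod 4, the ring of integers is ℤ[(1+√373)/2] with discriminant 373.
Since gcd(163, 373) = 1 the prime 163 does not ramify.
Compute (373/163) via Euler: 47^((163-1)/2) mod 163 = 1, so (373/163) = 1.
(373/163) = 1, so 163 splits.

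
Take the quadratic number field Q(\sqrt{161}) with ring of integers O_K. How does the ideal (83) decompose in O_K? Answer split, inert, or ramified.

d = 161 ≡ 1 (mod 4), so O_K = ℤ[(1+√161)/2] and disc(K) = d = 161.
83 ∤ 161, so 83 is unramified.
Compute (161/83) via Euler: 78^((83-1)/2) mod 83 = 1, so (161/83) = 1.
d is a quadratic residue mod p, hence 83 splits in O_K.

splits completely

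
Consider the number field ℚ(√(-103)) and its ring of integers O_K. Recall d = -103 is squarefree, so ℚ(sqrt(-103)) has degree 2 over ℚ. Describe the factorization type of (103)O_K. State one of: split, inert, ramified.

d = -103 ≡ 1 (mod 4), so O_K = ℤ[(1+√-103)/2] and disc(K) = d = -103.
103 divides disc(K) = -103, so 103 ramifies.

p ramifies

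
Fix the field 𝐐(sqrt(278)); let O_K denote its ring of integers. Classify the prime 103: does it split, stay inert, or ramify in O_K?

103 splits in O_K

278 mod 4 = 2, hence disc K = 4·278 = 1112 and O_K = ℤ[√278].
disc(K) = 1112 is not divisible by 103; 103 is unramified.
(278/103) = 72^51 mod 103 = 1, giving Legendre symbol 1.
d is a quadratic residue mod p, hence 103 splits in O_K.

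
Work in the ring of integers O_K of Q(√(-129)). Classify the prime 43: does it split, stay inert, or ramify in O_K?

-129 mod 4 = 3, hence disc K = 4·(-129) = -516 and O_K = ℤ[√-129].
disc(K) = -516 = 43·(-12), so p = 43 is ramified.

ramified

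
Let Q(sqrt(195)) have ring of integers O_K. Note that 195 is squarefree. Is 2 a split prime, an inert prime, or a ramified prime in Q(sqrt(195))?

2 is ramified

Since 195 ≢ 1 mod 4, the ring of integers is ℤ[√195] with discriminant 4·195 = 780.
Ramification test: 2 | 780. The prime 2 ramifies in K.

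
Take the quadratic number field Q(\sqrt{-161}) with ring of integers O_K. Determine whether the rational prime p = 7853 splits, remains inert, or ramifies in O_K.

Since -161 ≢ 1 mod 4, the ring of integers is ℤ[√-161] with discriminant 4·(-161) = -644.
Since gcd(7853, -644) = 1 the prime 7853 does not ramify.
(-161/7853) = 7692^3926 mod 7853 = 1, giving Legendre symbol 1.
d is a quadratic residue mod p, hence 7853 splits in O_K.

7853 splits in O_K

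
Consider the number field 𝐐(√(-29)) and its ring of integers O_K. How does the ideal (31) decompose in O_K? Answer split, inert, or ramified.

d = -29 ≡ 3 (mod 4), so O_K = ℤ[√-29] and disc(K) = 4d = -116.
Since gcd(31, -116) = 1 the prime 31 does not ramify.
Legendre symbol by Euler's criterion: (-29/31) ≡ (-29)^15 ≡ 1 (mod 31), i.e. (-29/31) = 1.
Legendre symbol 1 ⇒ 31 is split.

31 splits in O_K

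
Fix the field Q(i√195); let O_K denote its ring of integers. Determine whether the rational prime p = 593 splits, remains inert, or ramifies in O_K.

-195 mod 4 = 1, hence disc K = -195 and O_K = ℤ[(1+√-195)/2].
disc(K) = -195 is not divisible by 593; 593 is unramified.
Legendre symbol by Euler's criterion: (-195/593) ≡ (-195)^296 ≡ 592 (mod 593), i.e. (-195/593) = -1.
d is a non-residue mod p, hence 593 remains inert in O_K.

593 remains inert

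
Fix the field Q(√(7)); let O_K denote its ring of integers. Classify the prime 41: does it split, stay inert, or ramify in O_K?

inert

7 mod 4 = 3, hence disc K = 4·7 = 28 and O_K = ℤ[√7].
disc(K) = 28 is not divisible by 41; 41 is unramified.
(7/41) = 7^20 mod 41 = 40, giving Legendre symbol -1.
Legendre symbol -1 ⇒ 41 is inert.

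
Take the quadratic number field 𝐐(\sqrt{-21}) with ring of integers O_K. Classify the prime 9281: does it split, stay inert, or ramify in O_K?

splits completely

-21 mod 4 = 3, hence disc K = 4·(-21) = -84 and O_K = ℤ[√-21].
Since gcd(9281, -84) = 1 the prime 9281 does not ramify.
Euler's criterion: (-21)^4640 mod 9281 = 1. Thus (-21|9281) = 1.
d is a quadratic residue mod p, hence 9281 splits in O_K.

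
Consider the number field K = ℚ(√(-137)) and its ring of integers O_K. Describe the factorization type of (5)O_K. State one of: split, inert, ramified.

Since -137 ≢ 1 mod 4, the ring of integers is ℤ[√-137] with discriminant 4·(-137) = -548.
5 ∤ -548, so 5 is unramified.
Compute (-137/5) via Euler: 3^((5-1)/2) mod 5 = 4, so (-137/5) = -1.
(-137/5) = -1, so 5 is inert.

inert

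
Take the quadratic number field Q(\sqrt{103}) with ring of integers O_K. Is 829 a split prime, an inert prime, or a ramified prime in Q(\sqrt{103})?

p is inert

d = 103 ≡ 3 (mod 4), so O_K = ℤ[√103] and disc(K) = 4d = 412.
829 ∤ 412, so 829 is unramified.
Euler's criterion: 103^414 mod 829 = 828. Thus (103|829) = -1.
Legendre symbol -1 ⇒ 829 is inert.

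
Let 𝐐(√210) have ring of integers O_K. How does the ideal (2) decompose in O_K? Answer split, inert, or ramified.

p ramifies

210 mod 4 = 2, hence disc K = 4·210 = 840 and O_K = ℤ[√210].
2 divides disc(K) = 840, so 2 ramifies.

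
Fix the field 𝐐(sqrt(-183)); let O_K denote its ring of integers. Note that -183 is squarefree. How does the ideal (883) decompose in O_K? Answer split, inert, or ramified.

-183 mod 4 = 1, hence disc K = -183 and O_K = ℤ[(1+√-183)/2].
883 ∤ -183, so 883 is unramified.
Legendre symbol by Euler's criterion: (-183/883) ≡ (-183)^441 ≡ 882 (mod 883), i.e. (-183/883) = -1.
Legendre symbol -1 ⇒ 883 is inert.

p is inert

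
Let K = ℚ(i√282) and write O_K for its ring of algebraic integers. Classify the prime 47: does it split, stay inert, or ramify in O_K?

-282 mod 4 = 2, hence disc K = 4·(-282) = -1128 and O_K = ℤ[√-282].
47 divides disc(K) = -1128, so 47 ramifies.

ramifies in O_K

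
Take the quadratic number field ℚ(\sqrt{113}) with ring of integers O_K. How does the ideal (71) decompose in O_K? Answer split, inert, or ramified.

71 remains inert

113 mod 4 = 1, hence disc K = 113 and O_K = ℤ[(1+√113)/2].
disc(K) = 113 is not divisible by 71; 71 is unramified.
Legendre symbol by Euler's criterion: (113/71) ≡ 113^35 ≡ 70 (mod 71), i.e. (113/71) = -1.
d is a non-residue mod p, hence 71 remains inert in O_K.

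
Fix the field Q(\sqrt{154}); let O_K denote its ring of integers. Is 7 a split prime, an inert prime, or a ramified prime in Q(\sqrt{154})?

Since 154 ≢ 1 mod 4, the ring of integers is ℤ[√154] with discriminant 4·154 = 616.
Ramification test: 7 | 616. The prime 7 ramifies in K.

7 is ramified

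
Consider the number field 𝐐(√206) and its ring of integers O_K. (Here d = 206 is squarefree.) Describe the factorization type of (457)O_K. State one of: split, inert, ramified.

Since 206 ≢ 1 mod 4, the ring of integers is ℤ[√206] with discriminant 4·206 = 824.
disc(K) = 824 is not divisible by 457; 457 is unramified.
Compute (206/457) via Euler: 206^((457-1)/2) mod 457 = 456, so (206/457) = -1.
Legendre symbol -1 ⇒ 457 is inert.

remains prime (inert)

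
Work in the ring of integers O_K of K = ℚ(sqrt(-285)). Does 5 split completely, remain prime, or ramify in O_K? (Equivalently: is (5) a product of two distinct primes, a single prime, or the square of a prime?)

Since -285 ≢ 1 mod 4, the ring of integers is ℤ[√-285] with discriminant 4·(-285) = -1140.
Ramification test: 5 | -1140. The prime 5 ramifies in K.

5 is ramified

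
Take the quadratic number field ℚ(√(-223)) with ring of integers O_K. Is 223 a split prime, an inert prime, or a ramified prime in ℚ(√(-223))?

d = -223 ≡ 1 (mod 4), so O_K = ℤ[(1+√-223)/2] and disc(K) = d = -223.
Ramification test: 223 | -223. The prime 223 ramifies in K.

223 is ramified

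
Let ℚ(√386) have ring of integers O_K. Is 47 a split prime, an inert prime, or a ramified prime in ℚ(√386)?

remains prime (inert)

d = 386 ≡ 2 (mod 4), so O_K = ℤ[√386] and disc(K) = 4d = 1544.
47 ∤ 1544, so 47 is unramified.
Compute (386/47) via Euler: 10^((47-1)/2) mod 47 = 46, so (386/47) = -1.
Legendre symbol -1 ⇒ 47 is inert.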